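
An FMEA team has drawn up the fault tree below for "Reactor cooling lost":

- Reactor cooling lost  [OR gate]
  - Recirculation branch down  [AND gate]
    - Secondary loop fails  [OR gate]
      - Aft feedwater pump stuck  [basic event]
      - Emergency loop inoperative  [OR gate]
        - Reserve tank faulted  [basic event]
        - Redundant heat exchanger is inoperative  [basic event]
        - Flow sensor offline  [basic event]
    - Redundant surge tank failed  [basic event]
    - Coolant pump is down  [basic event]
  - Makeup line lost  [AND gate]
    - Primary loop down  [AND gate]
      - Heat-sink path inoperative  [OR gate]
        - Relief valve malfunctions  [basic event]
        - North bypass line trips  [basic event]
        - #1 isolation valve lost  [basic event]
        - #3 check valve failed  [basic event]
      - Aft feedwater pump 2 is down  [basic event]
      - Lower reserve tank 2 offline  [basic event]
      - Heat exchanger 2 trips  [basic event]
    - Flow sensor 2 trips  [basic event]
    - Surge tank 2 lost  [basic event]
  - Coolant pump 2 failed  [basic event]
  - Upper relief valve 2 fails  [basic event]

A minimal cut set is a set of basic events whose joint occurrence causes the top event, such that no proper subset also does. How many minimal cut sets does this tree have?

10

Emergency loop inoperative [OR]: union of children's cut sets → 3 cut set(s).
Secondary loop fails [OR]: union of children's cut sets → 4 cut set(s).
Recirculation branch down [AND]: one cut set from each child combined → 4 × 1 × 1 = 4 cut set(s).
Heat-sink path inoperative [OR]: union of children's cut sets → 4 cut set(s).
Primary loop down [AND]: one cut set from each child combined → 4 × 1 × 1 × 1 = 4 cut set(s).
Makeup line lost [AND]: one cut set from each child combined → 4 × 1 × 1 = 4 cut set(s).
Reactor cooling lost [OR]: union of children's cut sets → 10 cut set(s).
Minimal cut sets: {Aft feedwater pump stuck, Coolant pump is down, Redundant surge tank failed}; {Coolant pump is down, Redundant surge tank failed, Reserve tank faulted}; {Coolant pump is down, Redundant heat exchanger is inoperative, Redundant surge tank failed}; {Coolant pump is down, Flow sensor offline, Redundant surge tank failed}; {Aft feedwater pump 2 is down, Flow sensor 2 trips, Heat exchanger 2 trips, Lower reserve tank 2 offline, Relief valve malfunctions, Surge tank 2 lost}; {Aft feedwater pump 2 is down, Flow sensor 2 trips, Heat exchanger 2 trips, Lower reserve tank 2 offline, North bypass line trips, Surge tank 2 lost}; {#1 isolation valve lost, Aft feedwater pump 2 is down, Flow sensor 2 trips, Heat exchanger 2 trips, Lower reserve tank 2 offline, Surge tank 2 lost}; {#3 check valve failed, Aft feedwater pump 2 is down, Flow sensor 2 trips, Heat exchanger 2 trips, Lower reserve tank 2 offline, Surge tank 2 lost}; {Coolant pump 2 failed}; {Upper relief valve 2 fails}.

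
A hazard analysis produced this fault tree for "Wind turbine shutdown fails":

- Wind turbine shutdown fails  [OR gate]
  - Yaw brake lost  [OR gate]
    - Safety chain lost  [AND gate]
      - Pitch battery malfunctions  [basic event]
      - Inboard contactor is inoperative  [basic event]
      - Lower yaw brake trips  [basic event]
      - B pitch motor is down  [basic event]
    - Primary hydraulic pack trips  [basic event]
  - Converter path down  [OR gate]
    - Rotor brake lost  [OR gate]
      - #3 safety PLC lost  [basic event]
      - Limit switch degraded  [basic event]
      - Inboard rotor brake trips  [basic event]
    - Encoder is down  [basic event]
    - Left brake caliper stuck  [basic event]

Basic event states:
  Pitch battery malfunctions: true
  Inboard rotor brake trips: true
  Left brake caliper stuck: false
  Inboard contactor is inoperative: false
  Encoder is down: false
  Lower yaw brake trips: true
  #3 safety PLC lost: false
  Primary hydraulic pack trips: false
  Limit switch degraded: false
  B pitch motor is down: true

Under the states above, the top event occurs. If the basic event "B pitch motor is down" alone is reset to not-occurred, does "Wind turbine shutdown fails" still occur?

Yes

Counterfactual: set "B pitch motor is down" to not occurred.
Safety chain lost [AND]: Pitch battery malfunctions=occurs, Inboard contactor is inoperative=not, Lower yaw brake trips=occurs, B pitch motor is down=not → not all inputs occur → does not occur.
Yaw brake lost [OR]: Safety chain lost=not, Primary hydraulic pack trips=not → no input occurs → does not occur.
Rotor brake lost [OR]: #3 safety PLC lost=not, Limit switch degraded=not, Inboard rotor brake trips=occurs → at least one input occurs → occurs.
Converter path down [OR]: Rotor brake lost=occurs, Encoder is down=not, Left brake caliper stuck=not → at least one input occurs → occurs.
Wind turbine shutdown fails [OR]: Yaw brake lost=not, Converter path down=occurs → at least one input occurs → occurs.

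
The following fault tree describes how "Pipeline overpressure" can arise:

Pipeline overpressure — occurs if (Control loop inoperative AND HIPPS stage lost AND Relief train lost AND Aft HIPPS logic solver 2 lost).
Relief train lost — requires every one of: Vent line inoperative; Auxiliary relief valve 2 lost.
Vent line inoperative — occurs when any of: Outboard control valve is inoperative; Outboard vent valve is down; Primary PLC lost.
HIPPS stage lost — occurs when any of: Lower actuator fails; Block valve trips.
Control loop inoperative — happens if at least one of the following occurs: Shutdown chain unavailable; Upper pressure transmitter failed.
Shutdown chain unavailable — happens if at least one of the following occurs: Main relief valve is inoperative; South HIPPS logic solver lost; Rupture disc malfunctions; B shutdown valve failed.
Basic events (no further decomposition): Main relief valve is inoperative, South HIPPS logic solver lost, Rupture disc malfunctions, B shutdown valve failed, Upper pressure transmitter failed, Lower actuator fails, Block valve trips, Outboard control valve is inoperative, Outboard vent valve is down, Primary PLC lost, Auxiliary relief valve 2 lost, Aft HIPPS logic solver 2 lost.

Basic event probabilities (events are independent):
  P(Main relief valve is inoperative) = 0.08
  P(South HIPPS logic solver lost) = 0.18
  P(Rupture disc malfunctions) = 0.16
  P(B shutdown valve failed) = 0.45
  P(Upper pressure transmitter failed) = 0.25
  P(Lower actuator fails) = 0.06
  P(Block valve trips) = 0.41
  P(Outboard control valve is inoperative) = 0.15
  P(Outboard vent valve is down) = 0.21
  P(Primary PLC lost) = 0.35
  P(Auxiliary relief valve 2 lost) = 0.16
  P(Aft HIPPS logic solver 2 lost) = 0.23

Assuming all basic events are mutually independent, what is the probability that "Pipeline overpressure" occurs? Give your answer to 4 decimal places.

P(Shutdown chain unavailable) [OR] = 1 − (1−0.08) × (1−0.18) × (1−0.16) × (1−0.45) = 0.651467
P(Control loop inoperative) [OR] = 1 − (1−0.651467) × (1−0.25) = 0.738600
P(HIPPS stage lost) [OR] = 1 − (1−0.06) × (1−0.41) = 0.445400
P(Vent line inoperative) [OR] = 1 − (1−0.15) × (1−0.21) × (1−0.35) = 0.563525
P(Relief train lost) [AND] = 0.563525 × 0.16 = 0.090164
P(Pipeline overpressure) [AND] = 0.738600 × 0.445400 × 0.090164 × 0.23 = 0.006822
Rounded to 4 decimal places: P(Pipeline overpressure) ≈ 0.0068.

0.0068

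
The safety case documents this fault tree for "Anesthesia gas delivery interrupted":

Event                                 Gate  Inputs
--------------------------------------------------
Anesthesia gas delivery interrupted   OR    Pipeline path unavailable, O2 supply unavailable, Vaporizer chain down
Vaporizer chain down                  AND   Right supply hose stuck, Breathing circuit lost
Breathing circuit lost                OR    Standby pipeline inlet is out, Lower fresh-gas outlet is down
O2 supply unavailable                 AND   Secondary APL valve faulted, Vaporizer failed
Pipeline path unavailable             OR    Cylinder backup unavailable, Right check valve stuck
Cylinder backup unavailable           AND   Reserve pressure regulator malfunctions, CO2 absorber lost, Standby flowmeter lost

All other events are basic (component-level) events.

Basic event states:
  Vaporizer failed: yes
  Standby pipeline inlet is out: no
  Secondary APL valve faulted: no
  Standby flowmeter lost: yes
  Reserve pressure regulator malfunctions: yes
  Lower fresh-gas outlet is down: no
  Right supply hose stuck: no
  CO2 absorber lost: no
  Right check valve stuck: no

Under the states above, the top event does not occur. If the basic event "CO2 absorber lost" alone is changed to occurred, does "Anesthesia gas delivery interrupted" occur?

Yes

Counterfactual: set "CO2 absorber lost" to occurred.
Cylinder backup unavailable [AND]: Reserve pressure regulator malfunctions=occurs, CO2 absorber lost=occurs, Standby flowmeter lost=occurs → all inputs occur → occurs.
Pipeline path unavailable [OR]: Cylinder backup unavailable=occurs, Right check valve stuck=not → at least one input occurs → occurs.
O2 supply unavailable [AND]: Secondary APL valve faulted=not, Vaporizer failed=occurs → not all inputs occur → does not occur.
Breathing circuit lost [OR]: Standby pipeline inlet is out=not, Lower fresh-gas outlet is down=not → no input occurs → does not occur.
Vaporizer chain down [AND]: Right supply hose stuck=not, Breathing circuit lost=not → not all inputs occur → does not occur.
Anesthesia gas delivery interrupted [OR]: Pipeline path unavailable=occurs, O2 supply unavailable=not, Vaporizer chain down=not → at least one input occurs → occurs.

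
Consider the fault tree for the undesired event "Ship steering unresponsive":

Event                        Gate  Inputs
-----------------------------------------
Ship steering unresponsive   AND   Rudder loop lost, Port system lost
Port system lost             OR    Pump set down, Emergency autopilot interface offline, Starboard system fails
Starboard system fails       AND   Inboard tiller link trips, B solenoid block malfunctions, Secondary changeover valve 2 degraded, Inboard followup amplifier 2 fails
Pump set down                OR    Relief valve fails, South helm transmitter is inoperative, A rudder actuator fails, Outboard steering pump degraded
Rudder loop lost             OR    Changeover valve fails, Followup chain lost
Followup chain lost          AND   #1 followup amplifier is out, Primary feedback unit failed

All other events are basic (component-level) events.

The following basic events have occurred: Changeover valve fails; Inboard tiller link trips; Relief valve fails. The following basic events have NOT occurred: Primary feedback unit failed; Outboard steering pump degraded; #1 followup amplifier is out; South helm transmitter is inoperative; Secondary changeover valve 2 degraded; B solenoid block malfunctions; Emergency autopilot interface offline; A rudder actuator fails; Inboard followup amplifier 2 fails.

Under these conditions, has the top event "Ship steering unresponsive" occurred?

Followup chain lost [AND]: #1 followup amplifier is out=not, Primary feedback unit failed=not → not all inputs occur → does not occur.
Rudder loop lost [OR]: Changeover valve fails=occurs, Followup chain lost=not → at least one input occurs → occurs.
Pump set down [OR]: Relief valve fails=occurs, South helm transmitter is inoperative=not, A rudder actuator fails=not, Outboard steering pump degraded=not → at least one input occurs → occurs.
Starboard system fails [AND]: Inboard tiller link trips=occurs, B solenoid block malfunctions=not, Secondary changeover valve 2 degraded=not, Inboard followup amplifier 2 fails=not → not all inputs occur → does not occur.
Port system lost [OR]: Pump set down=occurs, Emergency autopilot interface offline=not, Starboard system fails=not → at least one input occurs → occurs.
Ship steering unresponsive [AND]: Rudder loop lost=occurs, Port system lost=occurs → all inputs occur → occurs.

Yes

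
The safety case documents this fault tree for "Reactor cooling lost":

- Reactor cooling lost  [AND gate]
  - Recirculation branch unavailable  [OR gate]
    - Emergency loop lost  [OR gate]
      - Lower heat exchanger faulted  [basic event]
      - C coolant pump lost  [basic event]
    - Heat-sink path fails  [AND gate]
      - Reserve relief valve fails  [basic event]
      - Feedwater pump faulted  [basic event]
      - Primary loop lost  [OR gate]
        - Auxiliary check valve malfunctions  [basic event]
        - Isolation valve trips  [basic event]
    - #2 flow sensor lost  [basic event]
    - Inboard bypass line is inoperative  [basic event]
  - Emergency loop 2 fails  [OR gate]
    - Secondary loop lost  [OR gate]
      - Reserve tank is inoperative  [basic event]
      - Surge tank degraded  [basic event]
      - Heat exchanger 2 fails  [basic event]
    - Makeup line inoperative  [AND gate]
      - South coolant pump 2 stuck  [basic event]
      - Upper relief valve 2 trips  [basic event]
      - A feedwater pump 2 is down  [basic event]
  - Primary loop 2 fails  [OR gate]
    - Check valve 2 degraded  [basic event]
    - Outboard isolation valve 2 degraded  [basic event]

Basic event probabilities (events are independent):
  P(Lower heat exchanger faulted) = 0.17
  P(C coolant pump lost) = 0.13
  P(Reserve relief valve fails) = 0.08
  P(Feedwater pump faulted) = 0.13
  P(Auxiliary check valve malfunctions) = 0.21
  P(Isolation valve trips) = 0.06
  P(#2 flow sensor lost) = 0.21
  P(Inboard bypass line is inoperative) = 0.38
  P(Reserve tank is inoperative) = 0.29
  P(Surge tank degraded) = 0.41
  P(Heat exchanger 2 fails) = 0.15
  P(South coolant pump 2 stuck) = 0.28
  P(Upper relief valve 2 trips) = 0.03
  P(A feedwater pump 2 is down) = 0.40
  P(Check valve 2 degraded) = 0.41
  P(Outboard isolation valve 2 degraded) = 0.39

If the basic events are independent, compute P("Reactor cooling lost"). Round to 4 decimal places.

P(Emergency loop lost) [OR] = 1 − (1−0.17) × (1−0.13) = 0.277900
P(Primary loop lost) [OR] = 1 − (1−0.21) × (1−0.06) = 0.257400
P(Heat-sink path fails) [AND] = 0.08 × 0.13 × 0.257400 = 0.002677
P(Recirculation branch unavailable) [OR] = 1 − (1−0.277900) × (1−0.002677) × (1−0.21) × (1−0.38) = 0.647262
P(Secondary loop lost) [OR] = 1 − (1−0.29) × (1−0.41) × (1−0.15) = 0.643935
P(Makeup line inoperative) [AND] = 0.28 × 0.03 × 0.40 = 0.003360
P(Emergency loop 2 fails) [OR] = 1 − (1−0.643935) × (1−0.003360) = 0.645131
P(Primary loop 2 fails) [OR] = 1 − (1−0.41) × (1−0.39) = 0.640100
P(Reactor cooling lost) [AND] = 0.647262 × 0.645131 × 0.640100 = 0.267286
Rounded to 4 decimal places: P(Reactor cooling lost) ≈ 0.2673.

0.2673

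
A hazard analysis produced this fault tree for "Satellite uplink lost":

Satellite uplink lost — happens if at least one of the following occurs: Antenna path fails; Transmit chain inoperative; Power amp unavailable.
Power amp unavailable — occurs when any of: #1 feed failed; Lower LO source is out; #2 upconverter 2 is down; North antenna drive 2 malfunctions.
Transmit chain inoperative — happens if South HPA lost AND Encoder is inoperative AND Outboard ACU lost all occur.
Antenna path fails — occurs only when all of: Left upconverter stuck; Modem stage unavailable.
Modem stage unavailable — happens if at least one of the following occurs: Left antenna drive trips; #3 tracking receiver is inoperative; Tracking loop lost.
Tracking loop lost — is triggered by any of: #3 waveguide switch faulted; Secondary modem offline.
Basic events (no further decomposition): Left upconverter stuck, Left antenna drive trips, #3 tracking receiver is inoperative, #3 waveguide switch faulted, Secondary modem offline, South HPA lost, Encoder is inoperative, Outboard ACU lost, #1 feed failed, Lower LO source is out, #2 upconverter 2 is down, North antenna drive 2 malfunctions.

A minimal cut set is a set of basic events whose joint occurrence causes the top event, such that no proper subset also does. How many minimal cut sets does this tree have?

Tracking loop lost [OR]: union of children's cut sets → 2 cut set(s).
Modem stage unavailable [OR]: union of children's cut sets → 4 cut set(s).
Antenna path fails [AND]: one cut set from each child combined → 1 × 4 = 4 cut set(s).
Transmit chain inoperative [AND]: one cut set from each child combined → 1 × 1 × 1 = 1 cut set(s).
Power amp unavailable [OR]: union of children's cut sets → 4 cut set(s).
Satellite uplink lost [OR]: union of children's cut sets → 9 cut set(s).
Minimal cut sets: {Left antenna drive trips, Left upconverter stuck}; {#3 tracking receiver is inoperative, Left upconverter stuck}; {#3 waveguide switch faulted, Left upconverter stuck}; {Left upconverter stuck, Secondary modem offline}; {Encoder is inoperative, Outboard ACU lost, South HPA lost}; {#1 feed failed}; {Lower LO source is out}; {#2 upconverter 2 is down}; {North antenna drive 2 malfunctions}.

9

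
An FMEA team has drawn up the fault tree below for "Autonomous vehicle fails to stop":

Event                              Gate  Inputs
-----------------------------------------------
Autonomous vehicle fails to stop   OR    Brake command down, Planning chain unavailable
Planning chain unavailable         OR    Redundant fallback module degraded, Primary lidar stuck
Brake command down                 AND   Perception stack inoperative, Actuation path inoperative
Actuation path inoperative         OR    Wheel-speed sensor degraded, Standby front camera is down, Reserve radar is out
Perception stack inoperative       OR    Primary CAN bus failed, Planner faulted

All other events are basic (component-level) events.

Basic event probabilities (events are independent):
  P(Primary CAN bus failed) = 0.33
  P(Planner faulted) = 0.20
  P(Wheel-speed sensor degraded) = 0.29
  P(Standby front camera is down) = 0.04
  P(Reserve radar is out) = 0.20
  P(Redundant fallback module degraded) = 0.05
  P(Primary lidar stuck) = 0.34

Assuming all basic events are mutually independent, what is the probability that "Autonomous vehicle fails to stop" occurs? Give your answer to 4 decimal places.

0.5053

P(Perception stack inoperative) [OR] = 1 − (1−0.33) × (1−0.20) = 0.464000
P(Actuation path inoperative) [OR] = 1 − (1−0.29) × (1−0.04) × (1−0.20) = 0.454720
P(Brake command down) [AND] = 0.464000 × 0.454720 = 0.210990
P(Planning chain unavailable) [OR] = 1 − (1−0.05) × (1−0.34) = 0.373000
P(Autonomous vehicle fails to stop) [OR] = 1 − (1−0.210990) × (1−0.373000) = 0.505291
Rounded to 4 decimal places: P(Autonomous vehicle fails to stop) ≈ 0.5053.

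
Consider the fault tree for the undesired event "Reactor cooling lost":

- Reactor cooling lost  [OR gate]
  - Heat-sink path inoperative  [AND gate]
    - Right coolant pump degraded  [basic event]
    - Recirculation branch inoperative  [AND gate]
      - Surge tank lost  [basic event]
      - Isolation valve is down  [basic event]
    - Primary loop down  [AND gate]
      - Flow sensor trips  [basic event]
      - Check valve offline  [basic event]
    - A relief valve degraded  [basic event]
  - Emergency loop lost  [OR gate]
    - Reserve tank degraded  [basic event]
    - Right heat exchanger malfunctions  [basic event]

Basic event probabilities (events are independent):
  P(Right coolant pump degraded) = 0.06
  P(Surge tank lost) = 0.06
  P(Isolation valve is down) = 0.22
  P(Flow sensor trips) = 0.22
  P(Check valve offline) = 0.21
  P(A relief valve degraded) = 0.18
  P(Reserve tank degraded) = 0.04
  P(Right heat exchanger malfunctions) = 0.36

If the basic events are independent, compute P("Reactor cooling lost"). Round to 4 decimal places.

P(Recirculation branch inoperative) [AND] = 0.06 × 0.22 = 0.013200
P(Primary loop down) [AND] = 0.22 × 0.21 = 0.046200
P(Heat-sink path inoperative) [AND] = 0.06 × 0.013200 × 0.046200 × 0.18 = 0.000007
P(Emergency loop lost) [OR] = 1 − (1−0.04) × (1−0.36) = 0.385600
P(Reactor cooling lost) [OR] = 1 − (1−0.000007) × (1−0.385600) = 0.385604
Rounded to 4 decimal places: P(Reactor cooling lost) ≈ 0.3856.

0.3856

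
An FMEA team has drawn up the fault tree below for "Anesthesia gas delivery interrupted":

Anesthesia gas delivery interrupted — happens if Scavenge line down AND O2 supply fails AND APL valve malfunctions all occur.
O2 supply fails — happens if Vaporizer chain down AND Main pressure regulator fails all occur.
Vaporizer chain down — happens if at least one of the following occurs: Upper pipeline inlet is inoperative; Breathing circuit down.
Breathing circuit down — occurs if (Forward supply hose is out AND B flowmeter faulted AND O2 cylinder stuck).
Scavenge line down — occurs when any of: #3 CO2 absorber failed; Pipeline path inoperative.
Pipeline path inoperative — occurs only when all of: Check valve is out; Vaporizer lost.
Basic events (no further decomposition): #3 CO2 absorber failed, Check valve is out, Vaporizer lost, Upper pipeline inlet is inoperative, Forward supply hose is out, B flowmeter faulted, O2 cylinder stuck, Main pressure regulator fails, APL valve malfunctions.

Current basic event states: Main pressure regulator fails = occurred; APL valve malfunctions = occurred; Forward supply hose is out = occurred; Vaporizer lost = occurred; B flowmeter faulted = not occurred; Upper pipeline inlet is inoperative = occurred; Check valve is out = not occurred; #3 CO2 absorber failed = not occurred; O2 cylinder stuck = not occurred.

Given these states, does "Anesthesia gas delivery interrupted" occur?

Pipeline path inoperative [AND]: Check valve is out=not, Vaporizer lost=occurs → not all inputs occur → does not occur.
Scavenge line down [OR]: #3 CO2 absorber failed=not, Pipeline path inoperative=not → no input occurs → does not occur.
Breathing circuit down [AND]: Forward supply hose is out=occurs, B flowmeter faulted=not, O2 cylinder stuck=not → not all inputs occur → does not occur.
Vaporizer chain down [OR]: Upper pipeline inlet is inoperative=occurs, Breathing circuit down=not → at least one input occurs → occurs.
O2 supply fails [AND]: Vaporizer chain down=occurs, Main pressure regulator fails=occurs → all inputs occur → occurs.
Anesthesia gas delivery interrupted [AND]: Scavenge line down=not, O2 supply fails=occurs, APL valve malfunctions=occurs → not all inputs occur → does not occur.

No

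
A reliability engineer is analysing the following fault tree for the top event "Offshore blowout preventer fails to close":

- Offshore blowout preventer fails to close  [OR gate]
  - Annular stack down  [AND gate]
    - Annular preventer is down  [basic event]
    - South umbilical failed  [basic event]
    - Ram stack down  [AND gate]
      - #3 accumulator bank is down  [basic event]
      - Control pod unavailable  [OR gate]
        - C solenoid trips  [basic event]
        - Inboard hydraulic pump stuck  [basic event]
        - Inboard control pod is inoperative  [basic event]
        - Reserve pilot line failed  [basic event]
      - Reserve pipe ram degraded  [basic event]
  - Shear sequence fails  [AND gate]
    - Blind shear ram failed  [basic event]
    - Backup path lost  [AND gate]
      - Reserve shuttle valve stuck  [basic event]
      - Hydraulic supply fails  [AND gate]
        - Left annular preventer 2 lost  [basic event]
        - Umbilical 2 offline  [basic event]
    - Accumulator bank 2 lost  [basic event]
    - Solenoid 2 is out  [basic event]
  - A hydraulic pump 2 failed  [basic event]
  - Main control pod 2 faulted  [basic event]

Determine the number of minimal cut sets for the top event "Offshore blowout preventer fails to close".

Control pod unavailable [OR]: union of children's cut sets → 4 cut set(s).
Ram stack down [AND]: one cut set from each child combined → 1 × 4 × 1 = 4 cut set(s).
Annular stack down [AND]: one cut set from each child combined → 1 × 1 × 4 = 4 cut set(s).
Hydraulic supply fails [AND]: one cut set from each child combined → 1 × 1 = 1 cut set(s).
Backup path lost [AND]: one cut set from each child combined → 1 × 1 = 1 cut set(s).
Shear sequence fails [AND]: one cut set from each child combined → 1 × 1 × 1 × 1 = 1 cut set(s).
Offshore blowout preventer fails to close [OR]: union of children's cut sets → 7 cut set(s).
Minimal cut sets: {#3 accumulator bank is down, Annular preventer is down, C solenoid trips, Reserve pipe ram degraded, South umbilical failed}; {#3 accumulator bank is down, Annular preventer is down, Inboard hydraulic pump stuck, Reserve pipe ram degraded, South umbilical failed}; {#3 accumulator bank is down, Annular preventer is down, Inboard control pod is inoperative, Reserve pipe ram degraded, South umbilical failed}; {#3 accumulator bank is down, Annular preventer is down, Reserve pilot line failed, Reserve pipe ram degraded, South umbilical failed}; {Accumulator bank 2 lost, Blind shear ram failed, Left annular preventer 2 lost, Reserve shuttle valve stuck, Solenoid 2 is out, Umbilical 2 offline}; {A hydraulic pump 2 failed}; {Main control pod 2 faulted}.

7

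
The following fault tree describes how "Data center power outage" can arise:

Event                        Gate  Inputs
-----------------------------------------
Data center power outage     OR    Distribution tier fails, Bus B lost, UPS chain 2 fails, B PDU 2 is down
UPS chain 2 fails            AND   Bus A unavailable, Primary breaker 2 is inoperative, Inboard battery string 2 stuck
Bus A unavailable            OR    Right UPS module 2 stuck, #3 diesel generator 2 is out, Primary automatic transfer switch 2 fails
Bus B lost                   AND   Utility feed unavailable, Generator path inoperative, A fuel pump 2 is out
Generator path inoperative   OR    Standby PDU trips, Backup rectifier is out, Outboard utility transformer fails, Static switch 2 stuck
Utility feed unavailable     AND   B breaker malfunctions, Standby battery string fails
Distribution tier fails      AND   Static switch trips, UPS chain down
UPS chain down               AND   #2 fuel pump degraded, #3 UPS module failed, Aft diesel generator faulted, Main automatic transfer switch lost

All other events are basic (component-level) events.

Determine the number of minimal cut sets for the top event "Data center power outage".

9

UPS chain down [AND]: one cut set from each child combined → 1 × 1 × 1 × 1 = 1 cut set(s).
Distribution tier fails [AND]: one cut set from each child combined → 1 × 1 = 1 cut set(s).
Utility feed unavailable [AND]: one cut set from each child combined → 1 × 1 = 1 cut set(s).
Generator path inoperative [OR]: union of children's cut sets → 4 cut set(s).
Bus B lost [AND]: one cut set from each child combined → 1 × 4 × 1 = 4 cut set(s).
Bus A unavailable [OR]: union of children's cut sets → 3 cut set(s).
UPS chain 2 fails [AND]: one cut set from each child combined → 3 × 1 × 1 = 3 cut set(s).
Data center power outage [OR]: union of children's cut sets → 9 cut set(s).
Minimal cut sets: {#2 fuel pump degraded, #3 UPS module failed, Aft diesel generator faulted, Main automatic transfer switch lost, Static switch trips}; {A fuel pump 2 is out, B breaker malfunctions, Standby PDU trips, Standby battery string fails}; {A fuel pump 2 is out, B breaker malfunctions, Backup rectifier is out, Standby battery string fails}; {A fuel pump 2 is out, B breaker malfunctions, Outboard utility transformer fails, Standby battery string fails}; {A fuel pump 2 is out, B breaker malfunctions, Standby battery string fails, Static switch 2 stuck}; {Inboard battery string 2 stuck, Primary breaker 2 is inoperative, Right UPS module 2 stuck}; {#3 diesel generator 2 is out, Inboard battery string 2 stuck, Primary breaker 2 is inoperative}; {Inboard battery string 2 stuck, Primary automatic transfer switch 2 fails, Primary breaker 2 is inoperative}; {B PDU 2 is down}.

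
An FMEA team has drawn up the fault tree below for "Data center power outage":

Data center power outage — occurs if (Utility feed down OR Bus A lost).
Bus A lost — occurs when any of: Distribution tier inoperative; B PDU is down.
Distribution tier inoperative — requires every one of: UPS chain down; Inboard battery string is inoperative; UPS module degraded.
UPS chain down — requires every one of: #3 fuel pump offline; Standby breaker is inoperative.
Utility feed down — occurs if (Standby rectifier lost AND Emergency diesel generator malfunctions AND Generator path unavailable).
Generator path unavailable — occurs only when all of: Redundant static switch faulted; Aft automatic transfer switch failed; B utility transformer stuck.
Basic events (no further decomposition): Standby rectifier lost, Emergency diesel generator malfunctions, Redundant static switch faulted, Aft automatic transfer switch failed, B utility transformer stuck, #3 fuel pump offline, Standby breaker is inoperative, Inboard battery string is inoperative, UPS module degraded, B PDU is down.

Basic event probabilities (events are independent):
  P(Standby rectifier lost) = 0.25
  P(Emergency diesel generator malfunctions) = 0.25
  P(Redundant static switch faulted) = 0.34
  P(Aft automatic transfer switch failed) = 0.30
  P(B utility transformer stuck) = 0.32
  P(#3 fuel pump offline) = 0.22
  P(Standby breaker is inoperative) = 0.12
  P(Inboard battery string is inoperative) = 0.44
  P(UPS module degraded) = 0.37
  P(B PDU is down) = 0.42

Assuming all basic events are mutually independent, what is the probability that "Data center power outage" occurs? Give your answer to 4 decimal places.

P(Generator path unavailable) [AND] = 0.34 × 0.30 × 0.32 = 0.032640
P(Utility feed down) [AND] = 0.25 × 0.25 × 0.032640 = 0.002040
P(UPS chain down) [AND] = 0.22 × 0.12 = 0.026400
P(Distribution tier inoperative) [AND] = 0.026400 × 0.44 × 0.37 = 0.004298
P(Bus A lost) [OR] = 1 − (1−0.004298) × (1−0.42) = 0.422493
P(Data center power outage) [OR] = 1 − (1−0.002040) × (1−0.422493) = 0.423671
Rounded to 4 decimal places: P(Data center power outage) ≈ 0.4237.

0.4237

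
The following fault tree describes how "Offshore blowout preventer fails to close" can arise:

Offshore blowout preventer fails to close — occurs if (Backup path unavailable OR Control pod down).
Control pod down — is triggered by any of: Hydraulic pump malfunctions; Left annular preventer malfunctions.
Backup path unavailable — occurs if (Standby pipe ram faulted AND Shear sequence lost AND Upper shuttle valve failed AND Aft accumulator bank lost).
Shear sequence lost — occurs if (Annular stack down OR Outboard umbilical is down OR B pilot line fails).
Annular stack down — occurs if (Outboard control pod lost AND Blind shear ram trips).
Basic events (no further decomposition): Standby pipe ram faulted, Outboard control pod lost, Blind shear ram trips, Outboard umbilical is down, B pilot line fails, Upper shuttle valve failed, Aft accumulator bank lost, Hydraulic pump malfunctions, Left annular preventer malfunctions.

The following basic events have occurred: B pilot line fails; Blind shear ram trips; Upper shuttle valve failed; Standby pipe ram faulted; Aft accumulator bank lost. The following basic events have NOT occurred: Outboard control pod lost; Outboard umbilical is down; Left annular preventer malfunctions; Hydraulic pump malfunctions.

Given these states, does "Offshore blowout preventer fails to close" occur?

Annular stack down [AND]: Outboard control pod lost=not, Blind shear ram trips=occurs → not all inputs occur → does not occur.
Shear sequence lost [OR]: Annular stack down=not, Outboard umbilical is down=not, B pilot line fails=occurs → at least one input occurs → occurs.
Backup path unavailable [AND]: Standby pipe ram faulted=occurs, Shear sequence lost=occurs, Upper shuttle valve failed=occurs, Aft accumulator bank lost=occurs → all inputs occur → occurs.
Control pod down [OR]: Hydraulic pump malfunctions=not, Left annular preventer malfunctions=not → no input occurs → does not occur.
Offshore blowout preventer fails to close [OR]: Backup path unavailable=occurs, Control pod down=not → at least one input occurs → occurs.

Yes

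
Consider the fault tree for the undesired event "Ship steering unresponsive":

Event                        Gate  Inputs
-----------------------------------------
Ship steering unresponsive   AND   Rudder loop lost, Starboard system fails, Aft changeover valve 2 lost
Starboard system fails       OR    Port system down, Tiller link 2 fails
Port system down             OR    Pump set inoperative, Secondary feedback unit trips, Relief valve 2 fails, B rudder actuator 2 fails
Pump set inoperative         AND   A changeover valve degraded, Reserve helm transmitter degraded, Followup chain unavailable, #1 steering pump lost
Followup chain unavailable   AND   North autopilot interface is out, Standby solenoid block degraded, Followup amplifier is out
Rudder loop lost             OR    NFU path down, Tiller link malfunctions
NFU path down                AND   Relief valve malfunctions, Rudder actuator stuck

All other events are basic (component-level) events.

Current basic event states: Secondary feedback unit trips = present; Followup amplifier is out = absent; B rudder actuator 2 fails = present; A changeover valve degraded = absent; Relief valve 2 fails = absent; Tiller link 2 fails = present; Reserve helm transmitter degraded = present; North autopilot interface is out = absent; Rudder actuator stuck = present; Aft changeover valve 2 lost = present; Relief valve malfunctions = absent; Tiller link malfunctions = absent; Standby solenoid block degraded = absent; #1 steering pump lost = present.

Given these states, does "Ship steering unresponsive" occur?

NFU path down [AND]: Relief valve malfunctions=not, Rudder actuator stuck=occurs → not all inputs occur → does not occur.
Rudder loop lost [OR]: NFU path down=not, Tiller link malfunctions=not → no input occurs → does not occur.
Followup chain unavailable [AND]: North autopilot interface is out=not, Standby solenoid block degraded=not, Followup amplifier is out=not → not all inputs occur → does not occur.
Pump set inoperative [AND]: A changeover valve degraded=not, Reserve helm transmitter degraded=occurs, Followup chain unavailable=not, #1 steering pump lost=occurs → not all inputs occur → does not occur.
Port system down [OR]: Pump set inoperative=not, Secondary feedback unit trips=occurs, Relief valve 2 fails=not, B rudder actuator 2 fails=occurs → at least one input occurs → occurs.
Starboard system fails [OR]: Port system down=occurs, Tiller link 2 fails=occurs → at least one input occurs → occurs.
Ship steering unresponsive [AND]: Rudder loop lost=not, Starboard system fails=occurs, Aft changeover valve 2 lost=occurs → not all inputs occur → does not occur.

No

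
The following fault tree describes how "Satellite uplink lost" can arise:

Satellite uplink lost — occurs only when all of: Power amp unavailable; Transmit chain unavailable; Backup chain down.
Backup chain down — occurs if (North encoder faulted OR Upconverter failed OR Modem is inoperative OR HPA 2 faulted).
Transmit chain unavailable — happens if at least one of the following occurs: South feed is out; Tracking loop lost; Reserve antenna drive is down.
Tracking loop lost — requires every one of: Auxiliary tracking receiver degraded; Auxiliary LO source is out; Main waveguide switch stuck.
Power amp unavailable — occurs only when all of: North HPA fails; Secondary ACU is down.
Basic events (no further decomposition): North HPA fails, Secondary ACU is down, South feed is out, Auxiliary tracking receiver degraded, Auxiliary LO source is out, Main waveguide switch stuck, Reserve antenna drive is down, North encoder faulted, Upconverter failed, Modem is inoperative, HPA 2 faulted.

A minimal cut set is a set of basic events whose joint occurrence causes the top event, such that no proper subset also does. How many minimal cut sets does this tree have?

12

Power amp unavailable [AND]: one cut set from each child combined → 1 × 1 = 1 cut set(s).
Tracking loop lost [AND]: one cut set from each child combined → 1 × 1 × 1 = 1 cut set(s).
Transmit chain unavailable [OR]: union of children's cut sets → 3 cut set(s).
Backup chain down [OR]: union of children's cut sets → 4 cut set(s).
Satellite uplink lost [AND]: one cut set from each child combined → 1 × 3 × 4 = 12 cut set(s).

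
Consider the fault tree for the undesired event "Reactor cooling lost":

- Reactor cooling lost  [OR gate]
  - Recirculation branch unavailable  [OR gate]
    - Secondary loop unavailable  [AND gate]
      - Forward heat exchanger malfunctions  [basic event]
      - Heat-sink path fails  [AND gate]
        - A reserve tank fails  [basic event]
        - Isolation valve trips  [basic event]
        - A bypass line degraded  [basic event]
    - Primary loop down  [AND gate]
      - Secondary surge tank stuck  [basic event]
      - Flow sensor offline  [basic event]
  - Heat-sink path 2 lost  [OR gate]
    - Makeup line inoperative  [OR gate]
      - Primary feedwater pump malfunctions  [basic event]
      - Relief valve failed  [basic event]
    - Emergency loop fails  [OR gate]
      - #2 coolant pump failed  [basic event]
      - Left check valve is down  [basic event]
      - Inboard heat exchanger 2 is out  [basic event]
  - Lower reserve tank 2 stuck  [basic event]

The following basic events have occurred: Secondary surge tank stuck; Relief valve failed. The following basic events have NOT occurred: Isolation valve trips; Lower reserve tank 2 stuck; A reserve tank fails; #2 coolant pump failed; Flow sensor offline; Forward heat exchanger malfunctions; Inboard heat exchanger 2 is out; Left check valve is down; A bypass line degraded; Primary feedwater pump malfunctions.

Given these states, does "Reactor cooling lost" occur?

Yes

Heat-sink path fails [AND]: A reserve tank fails=not, Isolation valve trips=not, A bypass line degraded=not → not all inputs occur → does not occur.
Secondary loop unavailable [AND]: Forward heat exchanger malfunctions=not, Heat-sink path fails=not → not all inputs occur → does not occur.
Primary loop down [AND]: Secondary surge tank stuck=occurs, Flow sensor offline=not → not all inputs occur → does not occur.
Recirculation branch unavailable [OR]: Secondary loop unavailable=not, Primary loop down=not → no input occurs → does not occur.
Makeup line inoperative [OR]: Primary feedwater pump malfunctions=not, Relief valve failed=occurs → at least one input occurs → occurs.
Emergency loop fails [OR]: #2 coolant pump failed=not, Left check valve is down=not, Inboard heat exchanger 2 is out=not → no input occurs → does not occur.
Heat-sink path 2 lost [OR]: Makeup line inoperative=occurs, Emergency loop fails=not → at least one input occurs → occurs.
Reactor cooling lost [OR]: Recirculation branch unavailable=not, Heat-sink path 2 lost=occurs, Lower reserve tank 2 stuck=not → at least one input occurs → occurs.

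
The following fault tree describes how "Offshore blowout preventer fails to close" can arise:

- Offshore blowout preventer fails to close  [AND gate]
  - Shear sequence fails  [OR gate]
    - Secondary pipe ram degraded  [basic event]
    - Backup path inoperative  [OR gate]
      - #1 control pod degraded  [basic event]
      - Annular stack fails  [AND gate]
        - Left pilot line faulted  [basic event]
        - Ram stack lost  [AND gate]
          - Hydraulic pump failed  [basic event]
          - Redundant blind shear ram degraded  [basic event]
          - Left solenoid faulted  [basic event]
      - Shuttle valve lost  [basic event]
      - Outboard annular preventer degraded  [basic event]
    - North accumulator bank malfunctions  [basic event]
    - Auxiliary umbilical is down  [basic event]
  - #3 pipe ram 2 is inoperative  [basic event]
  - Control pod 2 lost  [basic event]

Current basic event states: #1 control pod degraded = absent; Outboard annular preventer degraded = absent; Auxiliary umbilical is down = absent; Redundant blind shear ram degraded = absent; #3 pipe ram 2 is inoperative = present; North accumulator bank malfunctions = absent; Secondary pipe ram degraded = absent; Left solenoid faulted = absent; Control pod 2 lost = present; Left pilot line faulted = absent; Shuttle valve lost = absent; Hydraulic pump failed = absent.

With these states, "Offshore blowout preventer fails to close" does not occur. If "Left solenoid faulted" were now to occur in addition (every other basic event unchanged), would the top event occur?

No

Counterfactual: set "Left solenoid faulted" to occurred.
Ram stack lost [AND]: Hydraulic pump failed=not, Redundant blind shear ram degraded=not, Left solenoid faulted=occurs → not all inputs occur → does not occur.
Annular stack fails [AND]: Left pilot line faulted=not, Ram stack lost=not → not all inputs occur → does not occur.
Backup path inoperative [OR]: #1 control pod degraded=not, Annular stack fails=not, Shuttle valve lost=not, Outboard annular preventer degraded=not → no input occurs → does not occur.
Shear sequence fails [OR]: Secondary pipe ram degraded=not, Backup path inoperative=not, North accumulator bank malfunctions=not, Auxiliary umbilical is down=not → no input occurs → does not occur.
Offshore blowout preventer fails to close [AND]: Shear sequence fails=not, #3 pipe ram 2 is inoperative=occurs, Control pod 2 lost=occurs → not all inputs occur → does not occur.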